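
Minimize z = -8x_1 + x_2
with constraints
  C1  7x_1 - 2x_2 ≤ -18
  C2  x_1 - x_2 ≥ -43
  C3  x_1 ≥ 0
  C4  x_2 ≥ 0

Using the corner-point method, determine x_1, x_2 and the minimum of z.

x_1 = 68/5, x_2 = 283/5, minimum z = -261/5

Corner points and z = -8x_1 + x_2:
  (68/5, 283/5) → z = -261/5
  (0, 9) → z = 9
  (0, 43) → z = 43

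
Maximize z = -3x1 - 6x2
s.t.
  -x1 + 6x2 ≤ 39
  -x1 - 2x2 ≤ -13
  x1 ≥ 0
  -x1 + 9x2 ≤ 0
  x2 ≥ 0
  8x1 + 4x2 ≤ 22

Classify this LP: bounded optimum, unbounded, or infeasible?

The boundaries -x1 - 2x2 = -13 and -x1 + 9x2 = 0 meet at (117/11, 13/11), but that point violates 8x1 + 4x2 ≤ 22. Every candidate vertex is excluded by some other constraint, so the feasible region is empty.

infeasible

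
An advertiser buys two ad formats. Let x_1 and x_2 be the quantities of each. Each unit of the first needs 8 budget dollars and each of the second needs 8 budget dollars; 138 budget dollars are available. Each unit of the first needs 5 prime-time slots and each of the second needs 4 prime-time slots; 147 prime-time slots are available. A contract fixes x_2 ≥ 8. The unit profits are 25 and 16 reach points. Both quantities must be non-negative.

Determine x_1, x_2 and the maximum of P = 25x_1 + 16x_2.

Extreme points and P = 25x_1 + 16x_2:
  (0, 69/4) → P = 276
  (0, 8) → P = 128
  (37/4, 8) → P = 1437/4

At the optimal vertex, 8x_1 + 8x_2 = 138 and x_2 = 8.
Solving simultaneously gives x_1 = 37/4, x_2 = 8.

x_1 = 37/4, x_2 = 8, maximum P = 1437/4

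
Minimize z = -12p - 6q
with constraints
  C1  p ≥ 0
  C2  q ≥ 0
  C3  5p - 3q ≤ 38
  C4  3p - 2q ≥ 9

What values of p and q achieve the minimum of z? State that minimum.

Feasible corners and z = -12p - 6q:
  (38/5, 0) → z = -456/5
  (3, 0) → z = -36
  (49, 69) → z = -1002

The binding constraints are 5p - 3q = 38 and 3p - 2q = 9.
Solving simultaneously gives p = 49, q = 69.

p = 49, q = 69, minimum z = -1002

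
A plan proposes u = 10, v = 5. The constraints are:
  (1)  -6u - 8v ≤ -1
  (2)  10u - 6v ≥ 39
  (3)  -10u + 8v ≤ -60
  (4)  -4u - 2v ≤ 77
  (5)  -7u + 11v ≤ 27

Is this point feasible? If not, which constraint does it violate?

(1): -100 ≤ -1 ✓
(2): 70 ≥ 39 ✓
(3): -60 ≤ -60 ✓
(4): -50 ≤ 77 ✓
(5): -15 ≤ 27 ✓

feasible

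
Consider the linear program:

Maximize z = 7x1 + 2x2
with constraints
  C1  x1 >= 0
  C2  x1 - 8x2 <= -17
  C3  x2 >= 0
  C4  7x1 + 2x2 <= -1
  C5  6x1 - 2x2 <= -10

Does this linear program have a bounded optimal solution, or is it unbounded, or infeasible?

The boundaries x1 = 0 and 6x1 - 2x2 = -10 meet at (0, 5), but that point violates 7x1 + 2x2 ≤ -1. Every candidate vertex is excluded by some other constraint, so the feasible region is empty.

infeasible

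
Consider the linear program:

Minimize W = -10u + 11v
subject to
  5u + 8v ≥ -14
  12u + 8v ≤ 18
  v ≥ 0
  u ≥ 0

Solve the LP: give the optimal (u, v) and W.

Extreme points and W = -10u + 11v:
  (3/2, 0) → W = -15
  (0, 9/4) → W = 99/4
  (0, 0) → W = 0

u = 3/2, v = 0, minimum W = -15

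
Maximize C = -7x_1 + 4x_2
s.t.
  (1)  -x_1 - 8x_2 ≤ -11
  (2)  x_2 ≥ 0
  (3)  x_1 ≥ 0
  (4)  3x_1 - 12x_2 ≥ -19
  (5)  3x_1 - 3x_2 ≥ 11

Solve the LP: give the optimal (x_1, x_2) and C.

Feasible corners and C = -7x_1 + 4x_2:
  (11, 0) → C = -77
  (121/27, 22/27) → C = -253/9
  (7, 10/3) → C = -107/3
The feasible region is unbounded (it extends along (4, 1), (1, 0)), but C strictly decreases along every unbounded feasible direction, so there is no improving ray and the maximum is attained at a vertex.

x_1 = 121/27, x_2 = 22/27, maximum C = -253/9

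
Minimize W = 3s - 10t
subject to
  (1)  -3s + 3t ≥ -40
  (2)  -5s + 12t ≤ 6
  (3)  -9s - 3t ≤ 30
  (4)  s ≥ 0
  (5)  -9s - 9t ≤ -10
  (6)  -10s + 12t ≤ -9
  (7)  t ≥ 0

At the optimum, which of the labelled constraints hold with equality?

(1) and (2)

Extreme points and W = 3s - 10t:
  (166/7, 218/21) → W = -98/3
  (40/3, 0) → W = 40
  (3, 7/4) → W = -17/2
  (67/66, 19/198) → W = 413/198
  (10/9, 0) → W = 10/3

The minimum is at (166/7, 218/21). Substituting into each constraint, equality holds for (1) and (2); the remaining constraints have slack.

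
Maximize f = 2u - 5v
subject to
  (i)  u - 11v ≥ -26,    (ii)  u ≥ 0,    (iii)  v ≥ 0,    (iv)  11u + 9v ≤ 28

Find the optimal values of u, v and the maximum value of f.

Feasible corners and f = 2u - 5v:
  (0, 26/11) → f = -130/11
  (37/65, 157/65) → f = -711/65
  (0, 0) → f = 0
  (28/11, 0) → f = 56/11

u = 28/11, v = 0, maximum f = 56/11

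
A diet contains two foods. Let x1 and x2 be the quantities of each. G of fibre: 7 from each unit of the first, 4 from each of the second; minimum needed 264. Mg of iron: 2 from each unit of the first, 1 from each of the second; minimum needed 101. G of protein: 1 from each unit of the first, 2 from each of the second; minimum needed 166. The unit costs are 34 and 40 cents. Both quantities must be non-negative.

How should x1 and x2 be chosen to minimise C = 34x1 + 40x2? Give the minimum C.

Feasible corners and C = 34x1 + 40x2:
  (0, 101) → C = 4040
  (166, 0) → C = 5644
  (12, 77) → C = 3488
The feasible region is unbounded (it extends along (0, 1), (1, 0)), but C strictly increases along every unbounded feasible direction, so there is no improving ray and the minimum is attained at a vertex.

x1 = 12, x2 = 77, minimum C = 3488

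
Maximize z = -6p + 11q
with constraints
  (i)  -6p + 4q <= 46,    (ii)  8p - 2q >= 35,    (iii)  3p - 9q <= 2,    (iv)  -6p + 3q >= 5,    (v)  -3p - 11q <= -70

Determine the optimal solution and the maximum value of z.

p = 59/3, q = 41, maximum z = 333

Feasible corners and z = -6p + 11q:
  (58/5, 289/10) → z = 2483/10
  (59/3, 41) → z = 333
  (115/12, 125/6) → z = 515/3

The optimum lies where -6p + 4q = 46 and -6p + 3q = 5.
Solving simultaneously gives p = 59/3, q = 41.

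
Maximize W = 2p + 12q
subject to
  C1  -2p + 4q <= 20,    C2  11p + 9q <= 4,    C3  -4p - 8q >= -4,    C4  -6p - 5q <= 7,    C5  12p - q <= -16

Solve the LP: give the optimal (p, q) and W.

The optimum lies where -4p - 8q = -4 and -6p - 5q = 7.
Solving simultaneously gives p = -19/7, q = 13/7.

p = -19/7, q = 13/7, maximum W = 118/7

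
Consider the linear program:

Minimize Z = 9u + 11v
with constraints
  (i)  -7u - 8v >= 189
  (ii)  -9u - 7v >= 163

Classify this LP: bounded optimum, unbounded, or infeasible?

unbounded

From the feasible point (19/23, -560/23), moving in the direction (7, -9) keeps every constraint satisfied while Z decreases without bound.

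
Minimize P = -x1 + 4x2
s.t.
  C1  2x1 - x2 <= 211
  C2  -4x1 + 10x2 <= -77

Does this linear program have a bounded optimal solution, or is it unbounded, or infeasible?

From the feasible point (2033/16, 345/8), moving in the direction (-10, -4) keeps every constraint satisfied while P decreases without bound.

unbounded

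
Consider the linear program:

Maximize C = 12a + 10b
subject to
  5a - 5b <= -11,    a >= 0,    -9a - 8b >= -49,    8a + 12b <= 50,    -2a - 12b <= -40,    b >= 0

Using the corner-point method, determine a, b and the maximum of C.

Feasible corners and C = 12a + 10b:
  (59/50, 169/50) → C = 1199/25
  (34/35, 111/35) → C = 1518/35
  (0, 25/6) → C = 125/3
  (0, 10/3) → C = 100/3

The binding constraints are 5a - 5b = -11 and 8a + 12b = 50.
Solving simultaneously gives a = 59/50, b = 169/50.

a = 59/50, b = 169/50, maximum C = 1199/25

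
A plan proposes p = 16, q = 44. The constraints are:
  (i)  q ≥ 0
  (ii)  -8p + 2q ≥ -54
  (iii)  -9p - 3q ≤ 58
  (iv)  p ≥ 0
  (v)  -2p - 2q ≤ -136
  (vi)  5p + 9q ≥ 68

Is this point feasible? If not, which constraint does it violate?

Constraint (v): -2p - 2q = -120, which is not ≤ -136. All other constraints are satisfied.

not feasible — violates (v)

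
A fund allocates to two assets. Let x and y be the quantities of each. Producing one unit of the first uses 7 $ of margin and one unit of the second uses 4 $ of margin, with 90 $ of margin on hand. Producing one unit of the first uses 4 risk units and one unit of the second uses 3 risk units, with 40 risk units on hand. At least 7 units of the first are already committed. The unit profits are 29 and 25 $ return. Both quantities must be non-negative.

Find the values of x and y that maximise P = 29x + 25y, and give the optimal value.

x = 7, y = 4, maximum P = 303

Extreme points and P = 29x + 25y:
  (10, 0) → P = 290
  (7, 0) → P = 203
  (7, 4) → P = 303

At the optimal vertex, 4x + 3y = 40 and x = 7.
Solving simultaneously gives x = 7, y = 4.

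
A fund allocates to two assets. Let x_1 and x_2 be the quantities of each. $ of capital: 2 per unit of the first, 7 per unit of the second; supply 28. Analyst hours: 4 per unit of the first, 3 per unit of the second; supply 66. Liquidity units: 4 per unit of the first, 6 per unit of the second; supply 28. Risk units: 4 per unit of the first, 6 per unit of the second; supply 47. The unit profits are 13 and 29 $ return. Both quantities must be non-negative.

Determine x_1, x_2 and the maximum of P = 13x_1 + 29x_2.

Corner points and P = 13x_1 + 29x_2:
  (0, 0) → P = 0
  (0, 4) → P = 116
  (7, 0) → P = 91
  (7/4, 7/2) → P = 497/4

The binding constraints are 2x_1 + 7x_2 = 28 and 4x_1 + 6x_2 = 28.
Solving simultaneously gives x_1 = 7/4, x_2 = 7/2.

x_1 = 7/4, x_2 = 7/2, maximum P = 497/4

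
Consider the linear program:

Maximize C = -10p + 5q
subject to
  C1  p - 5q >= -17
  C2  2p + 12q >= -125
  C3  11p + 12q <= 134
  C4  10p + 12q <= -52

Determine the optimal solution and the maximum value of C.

p = -829/22, q = -91/22, maximum C = 7835/22

Extreme points and C = -10p + 5q:
  (-829/22, -91/22) → C = 7835/22
  (-232/31, 59/31) → C = 2615/31
  (73/8, -191/16) → C = -2415/16

The binding constraints are p - 5q = -17 and 2p + 12q = -125.
Solving simultaneously gives p = -829/22, q = -91/22.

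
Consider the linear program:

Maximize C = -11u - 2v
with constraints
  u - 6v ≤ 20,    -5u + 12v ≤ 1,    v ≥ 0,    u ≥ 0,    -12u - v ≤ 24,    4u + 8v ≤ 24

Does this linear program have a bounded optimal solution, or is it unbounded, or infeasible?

Feasible corners and C = -11u - 2v:
  (0, 1/12) → C = -1/6
  (35/11, 31/22) → C = -416/11
  (0, 0) → C = 0
  (6, 0) → C = -66
The feasible region has finitely many vertices and no improving ray; the maximum is 0 at (0, 0).

bounded optimum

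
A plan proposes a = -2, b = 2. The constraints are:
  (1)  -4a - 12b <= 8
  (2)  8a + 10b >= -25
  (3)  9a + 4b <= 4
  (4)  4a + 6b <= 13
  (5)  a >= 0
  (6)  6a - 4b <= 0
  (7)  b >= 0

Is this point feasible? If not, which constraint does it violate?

not feasible — violates (5)

Constraint (5): a = -2, which is not ≥ 0. All other constraints are satisfied.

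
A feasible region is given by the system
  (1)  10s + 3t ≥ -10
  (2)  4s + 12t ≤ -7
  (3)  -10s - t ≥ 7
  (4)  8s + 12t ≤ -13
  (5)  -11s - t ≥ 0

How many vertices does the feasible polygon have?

The feasible vertices (each the meet of two boundaries and inside every other half-plane) are:
  (-11/20, -3/2)
  (-27/32, -25/48)
  (-71/112, -37/56)

3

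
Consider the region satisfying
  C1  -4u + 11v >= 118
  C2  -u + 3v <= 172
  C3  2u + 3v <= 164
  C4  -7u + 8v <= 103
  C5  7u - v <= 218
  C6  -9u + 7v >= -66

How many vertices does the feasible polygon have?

4

Of the 15 pairwise boundary intersections, those satisfying every inequality are:
  (-21/5, 46/5)
  (1552/71, 1326/71)
  (1003/37, 1354/37)
  (1346/41, 1344/41)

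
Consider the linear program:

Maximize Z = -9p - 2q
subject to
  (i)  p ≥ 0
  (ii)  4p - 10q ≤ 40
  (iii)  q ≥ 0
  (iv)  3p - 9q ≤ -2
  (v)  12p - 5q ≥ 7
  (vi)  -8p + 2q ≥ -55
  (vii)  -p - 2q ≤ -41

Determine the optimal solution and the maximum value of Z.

Extreme points and Z = -9p - 2q:
  (261/16, 151/4) → Z = -3557/16
  (219/29, 485/29) → Z = -2941/29
  (32/3, 91/6) → Z = -379/3

p = 219/29, q = 485/29, maximum Z = -2941/29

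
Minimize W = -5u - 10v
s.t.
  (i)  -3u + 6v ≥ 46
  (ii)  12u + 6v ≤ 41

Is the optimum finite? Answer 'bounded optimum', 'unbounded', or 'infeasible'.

unbounded

From the feasible point (-1/3, 15/2), moving in the direction (-6, 12) keeps every constraint satisfied while W decreases without bound.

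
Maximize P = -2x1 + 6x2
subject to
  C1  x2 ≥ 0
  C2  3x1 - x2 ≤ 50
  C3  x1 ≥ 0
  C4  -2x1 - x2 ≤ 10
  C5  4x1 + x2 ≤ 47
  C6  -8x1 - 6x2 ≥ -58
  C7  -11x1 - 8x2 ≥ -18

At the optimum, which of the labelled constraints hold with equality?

C3 and C7

Corner points and P = -2x1 + 6x2:
  (0, 0) → P = 0
  (18/11, 0) → P = -36/11
  (0, 9/4) → P = 27/2

The maximum is at (0, 9/4). Substituting into each constraint, equality holds for C3 and C7; the remaining constraints have slack.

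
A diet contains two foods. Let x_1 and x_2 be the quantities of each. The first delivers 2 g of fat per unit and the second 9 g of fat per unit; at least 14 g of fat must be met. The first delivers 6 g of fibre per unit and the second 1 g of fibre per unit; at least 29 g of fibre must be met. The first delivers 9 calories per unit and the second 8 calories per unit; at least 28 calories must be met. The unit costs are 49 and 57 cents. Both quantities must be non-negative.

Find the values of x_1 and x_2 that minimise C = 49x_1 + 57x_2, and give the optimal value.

Vertices and C = 49x_1 + 57x_2:
  (0, 29) → C = 1653
  (7, 0) → C = 343
  (19/4, 1/2) → C = 1045/4
The feasible region is unbounded (it extends along (0, 1), (1, 0)), but C strictly increases along every unbounded feasible direction, so there is no improving ray and the minimum is attained at a vertex.

The optimum lies where 2x_1 + 9x_2 = 14 and 6x_1 + x_2 = 29.
Solving simultaneously gives x_1 = 19/4, x_2 = 1/2.

x_1 = 19/4, x_2 = 1/2, minimum C = 1045/4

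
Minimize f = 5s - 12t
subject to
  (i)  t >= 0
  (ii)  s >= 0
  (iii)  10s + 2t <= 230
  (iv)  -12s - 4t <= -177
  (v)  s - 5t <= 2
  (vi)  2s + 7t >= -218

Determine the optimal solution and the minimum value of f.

Feasible corners and f = 5s - 12t:
  (0, 115) → f = -1380
  (0, 177/4) → f = -531
  (577/26, 105/26) → f = 125/2
  (893/64, 153/64) → f = 2629/64

The binding constraints are s = 0 and 10s + 2t = 230.
Solving simultaneously gives s = 0, t = 115.

s = 0, t = 115, minimum f = -1380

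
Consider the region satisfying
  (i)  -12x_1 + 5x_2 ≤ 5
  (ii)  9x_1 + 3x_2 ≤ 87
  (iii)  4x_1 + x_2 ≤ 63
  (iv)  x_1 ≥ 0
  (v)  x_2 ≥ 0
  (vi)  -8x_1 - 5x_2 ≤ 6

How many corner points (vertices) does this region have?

4

Intersecting each pair of boundary lines and keeping only the points that satisfy every inequality leaves:
  (140/27, 121/9)
  (0, 1)
  (29/3, 0)
  (0, 0)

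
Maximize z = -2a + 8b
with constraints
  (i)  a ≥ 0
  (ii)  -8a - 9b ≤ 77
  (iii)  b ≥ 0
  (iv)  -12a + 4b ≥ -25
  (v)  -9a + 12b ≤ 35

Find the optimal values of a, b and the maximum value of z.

Extreme points and z = -2a + 8b:
  (0, 0) → z = 0
  (0, 35/12) → z = 70/3
  (25/12, 0) → z = -25/6
  (110/27, 215/36) → z = 1070/27

a = 110/27, b = 215/36, maximum z = 1070/27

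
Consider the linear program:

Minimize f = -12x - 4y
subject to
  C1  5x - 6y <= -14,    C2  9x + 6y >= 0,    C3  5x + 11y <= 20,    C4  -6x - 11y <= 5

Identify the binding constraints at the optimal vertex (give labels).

Vertices and f = -12x - 4y:
  (-1, 3/2) → f = 6
  (-2/5, 2) → f = -16/5
  (-40/23, 60/23) → f = 240/23

The minimum is at (-2/5, 2). Substituting into each constraint, equality holds for C1 and C3; the remaining constraints have slack.

C1 and C3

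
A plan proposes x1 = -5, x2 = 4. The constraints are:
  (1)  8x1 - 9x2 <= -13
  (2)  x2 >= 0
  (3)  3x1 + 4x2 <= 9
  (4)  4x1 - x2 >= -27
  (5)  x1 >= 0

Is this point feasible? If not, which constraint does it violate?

not feasible — violates (5)

Constraint (5): x1 = -5, which is not ≥ 0. All other constraints are satisfied.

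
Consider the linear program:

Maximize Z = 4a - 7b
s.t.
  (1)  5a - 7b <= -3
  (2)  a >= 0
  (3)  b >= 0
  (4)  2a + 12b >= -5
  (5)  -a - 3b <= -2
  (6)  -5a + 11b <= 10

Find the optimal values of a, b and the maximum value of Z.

Extreme points and Z = 4a - 7b:
  (5/22, 13/22) → Z = -71/22
  (37/20, 7/4) → Z = -97/20
  (0, 2/3) → Z = -14/3
  (0, 10/11) → Z = -70/11

a = 5/22, b = 13/22, maximum Z = -71/22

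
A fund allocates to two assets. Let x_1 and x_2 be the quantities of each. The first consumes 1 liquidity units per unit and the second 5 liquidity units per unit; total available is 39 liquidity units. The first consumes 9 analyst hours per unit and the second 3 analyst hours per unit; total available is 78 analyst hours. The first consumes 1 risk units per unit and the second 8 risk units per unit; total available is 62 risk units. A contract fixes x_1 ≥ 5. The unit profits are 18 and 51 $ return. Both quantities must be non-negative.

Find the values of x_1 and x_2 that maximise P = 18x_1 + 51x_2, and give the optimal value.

x_1 = 13/2, x_2 = 13/2, maximum P = 897/2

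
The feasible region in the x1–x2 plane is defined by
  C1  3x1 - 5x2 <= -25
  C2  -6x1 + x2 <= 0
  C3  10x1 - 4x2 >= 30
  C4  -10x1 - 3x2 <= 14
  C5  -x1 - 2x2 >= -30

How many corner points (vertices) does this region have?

3

Of the 10 pairwise boundary intersections, those satisfying every inequality are:
  (125/19, 170/19)
  (100/11, 115/11)
  (15/2, 45/4)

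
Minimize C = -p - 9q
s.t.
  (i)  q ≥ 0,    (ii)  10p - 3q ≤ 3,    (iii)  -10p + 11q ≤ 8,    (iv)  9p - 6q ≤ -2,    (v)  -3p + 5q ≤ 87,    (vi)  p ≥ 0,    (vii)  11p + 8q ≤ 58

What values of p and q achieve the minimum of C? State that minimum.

Vertices and C = -p - 9q:
  (2/3, 4/3) → C = -38/3
  (0, 8/11) → C = -72/11
  (0, 1/3) → C = -3

The optimum lies where -10p + 11q = 8 and 9p - 6q = -2.
Solving simultaneously gives p = 2/3, q = 4/3.

p = 2/3, q = 4/3, minimum C = -38/3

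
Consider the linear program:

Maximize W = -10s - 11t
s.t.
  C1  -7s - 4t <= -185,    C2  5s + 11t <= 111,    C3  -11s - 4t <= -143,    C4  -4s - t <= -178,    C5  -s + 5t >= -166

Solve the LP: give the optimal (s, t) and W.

s = 352/7, t = -162/7, maximum W = -1738/7

Feasible corners and W = -10s - 11t:
  (1847/39, -446/39) → W = -13564/39
  (2381/36, -719/36) → W = -15901/36
  (352/7, -162/7) → W = -1738/7

The optimum lies where -4s - t = -178 and -s + 5t = -166.
Solving simultaneously gives s = 352/7, t = -162/7.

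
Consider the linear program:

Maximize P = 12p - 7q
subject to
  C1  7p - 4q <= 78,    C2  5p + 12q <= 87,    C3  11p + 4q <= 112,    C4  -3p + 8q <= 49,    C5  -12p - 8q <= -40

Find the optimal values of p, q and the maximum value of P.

p = 98/13, q = -82/13, maximum P = 1750/13

Vertices and P = 12p - 7q:
  (95/9, -37/36) → P = 4819/36
  (98/13, -82/13) → P = 1750/13
  (249/28, 397/112) → P = 9173/112
  (27/19, 253/38) → P = -1123/38
  (-3/5, 59/10) → P = -97/2

The binding constraints are 7p - 4q = 78 and -12p - 8q = -40.
Solving simultaneously gives p = 98/13, q = -82/13.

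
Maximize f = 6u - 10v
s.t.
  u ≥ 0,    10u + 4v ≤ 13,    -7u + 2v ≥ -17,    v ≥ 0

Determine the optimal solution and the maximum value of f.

u = 13/10, v = 0, maximum f = 39/5

Extreme points and f = 6u - 10v:
  (0, 13/4) → f = -65/2
  (0, 0) → f = 0
  (13/10, 0) → f = 39/5

The optimum lies where 10u + 4v = 13 and v = 0.
Solving simultaneously gives u = 13/10, v = 0.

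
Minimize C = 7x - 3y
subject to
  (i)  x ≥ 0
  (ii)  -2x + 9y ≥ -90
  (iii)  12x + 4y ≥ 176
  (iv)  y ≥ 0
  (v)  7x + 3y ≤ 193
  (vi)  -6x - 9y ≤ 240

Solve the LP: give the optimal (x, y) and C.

x = 0, y = 193/3, minimum C = -193

Feasible corners and C = 7x - 3y:
  (0, 44) → C = -132
  (0, 193/3) → C = -193
  (44/3, 0) → C = 308/3
  (193/7, 0) → C = 193

At the optimal vertex, x = 0 and 7x + 3y = 193.
Solving simultaneously gives x = 0, y = 193/3.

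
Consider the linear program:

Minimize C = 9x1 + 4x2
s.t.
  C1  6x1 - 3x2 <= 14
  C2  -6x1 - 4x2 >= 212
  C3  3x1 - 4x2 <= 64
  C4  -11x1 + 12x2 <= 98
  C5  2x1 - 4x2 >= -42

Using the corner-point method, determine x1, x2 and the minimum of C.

The optimum lies where 3x1 - 4x2 = 64 and -11x1 + 12x2 = 98.
Solving simultaneously gives x1 = -145, x2 = -499/4.

x1 = -145, x2 = -499/4, minimum C = -1804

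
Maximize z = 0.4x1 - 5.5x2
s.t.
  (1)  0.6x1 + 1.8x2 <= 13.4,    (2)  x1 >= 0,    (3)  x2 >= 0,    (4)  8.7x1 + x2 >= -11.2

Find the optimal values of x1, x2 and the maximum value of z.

x1 = 67/3, x2 = 0, maximum z = 134/15

Corner points and z = 0.4x1 - 5.5x2:
  (0, 67/9) → z = -737/18
  (67/3, 0) → z = 134/15
  (0, 0) → z = 0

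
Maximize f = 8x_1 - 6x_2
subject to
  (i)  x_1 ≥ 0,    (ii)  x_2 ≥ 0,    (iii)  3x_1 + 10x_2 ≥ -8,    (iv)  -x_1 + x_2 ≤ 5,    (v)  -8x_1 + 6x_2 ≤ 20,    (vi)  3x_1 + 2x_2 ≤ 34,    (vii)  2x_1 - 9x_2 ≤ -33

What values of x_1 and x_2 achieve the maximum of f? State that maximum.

x_1 = 240/31, x_2 = 167/31, maximum f = 918/31

Corner points and f = 8x_1 - 6x_2:
  (82/17, 166/17) → f = -20
  (3/10, 56/15) → f = -20
  (240/31, 167/31) → f = 918/31

The optimum lies where 3x_1 + 2x_2 = 34 and 2x_1 - 9x_2 = -33.
Solving simultaneously gives x_1 = 240/31, x_2 = 167/31.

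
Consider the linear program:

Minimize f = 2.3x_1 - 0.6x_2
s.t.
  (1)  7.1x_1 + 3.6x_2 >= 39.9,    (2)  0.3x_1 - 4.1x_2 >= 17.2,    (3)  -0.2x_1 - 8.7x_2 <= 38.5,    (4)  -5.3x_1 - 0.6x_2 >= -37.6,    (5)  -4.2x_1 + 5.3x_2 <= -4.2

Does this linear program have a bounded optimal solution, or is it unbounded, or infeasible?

Corner points and f = 2.3x_1 - 0.6x_2:
  (22551/3019, -11015/3019) → f = 584763/30190
  (1857/247, -5549/1482) → f = 254/13
  (16448/2191, -7988/2191) → f = 213116/10955
The feasible region has finitely many vertices and no improving ray; the minimum is 584763/30190 at (22551/3019, -11015/3019).

bounded optimum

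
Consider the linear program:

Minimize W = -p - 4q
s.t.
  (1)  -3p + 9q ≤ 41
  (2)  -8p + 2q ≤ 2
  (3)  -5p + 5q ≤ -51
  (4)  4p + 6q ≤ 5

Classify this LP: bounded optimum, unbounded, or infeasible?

Feasible corners and W = -p - 4q:
  (-56/15, -209/15) → W = 892/15
  (331/50, -179/50) → W = 77/10
The feasible region has finitely many vertices and no improving ray; the minimum is 77/10 at (331/50, -179/50).

bounded optimum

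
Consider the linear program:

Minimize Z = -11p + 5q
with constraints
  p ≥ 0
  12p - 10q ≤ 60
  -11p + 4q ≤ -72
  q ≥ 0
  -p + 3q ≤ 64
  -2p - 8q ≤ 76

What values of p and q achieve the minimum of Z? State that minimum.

Vertices and Z = -11p + 5q:
  (240/31, 102/31) → Z = -2130/31
  (410/13, 414/13) → Z = -2440/13
  (472/29, 776/29) → Z = -1312/29

p = 410/13, q = 414/13, minimum Z = -2440/13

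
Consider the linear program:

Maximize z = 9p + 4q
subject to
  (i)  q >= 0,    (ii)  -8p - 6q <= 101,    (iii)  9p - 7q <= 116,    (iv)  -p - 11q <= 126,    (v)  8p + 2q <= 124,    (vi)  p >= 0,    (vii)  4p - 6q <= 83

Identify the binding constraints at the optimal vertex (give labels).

(v) and (vi)

Feasible corners and z = 9p + 4q:
  (116/9, 0) → z = 116
  (0, 0) → z = 0
  (550/37, 94/37) → z = 5326/37
  (0, 62) → z = 248

The maximum is at (0, 62). Substituting into each constraint, equality holds for (v) and (vi); the remaining constraints have slack.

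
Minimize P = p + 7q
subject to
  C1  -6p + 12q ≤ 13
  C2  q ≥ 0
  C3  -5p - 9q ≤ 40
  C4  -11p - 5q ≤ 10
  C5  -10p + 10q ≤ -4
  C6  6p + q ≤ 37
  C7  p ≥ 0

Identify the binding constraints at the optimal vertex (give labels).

C2 and C5

Feasible corners and P = p + 7q:
  (89/30, 77/30) → P = 314/15
  (431/78, 50/13) → P = 2531/78
  (2/5, 0) → P = 2/5
  (37/6, 0) → P = 37/6

The minimum is at (2/5, 0). Substituting into each constraint, equality holds for C2 and C5; the remaining constraints have slack.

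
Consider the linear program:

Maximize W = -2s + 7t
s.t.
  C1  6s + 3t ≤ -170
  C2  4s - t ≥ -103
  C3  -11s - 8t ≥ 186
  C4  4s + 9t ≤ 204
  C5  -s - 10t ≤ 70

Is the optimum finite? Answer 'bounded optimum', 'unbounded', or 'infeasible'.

Vertices and W = -2s + 7t:
  (-479/18, -31/9) → W = 262/9
  (-1490/57, -250/57) → W = 410/19
  (-1100/41, -177/41) → W = 961/41
The feasible region has finitely many vertices and no improving ray; the maximum is 262/9 at (-479/18, -31/9).

bounded optimum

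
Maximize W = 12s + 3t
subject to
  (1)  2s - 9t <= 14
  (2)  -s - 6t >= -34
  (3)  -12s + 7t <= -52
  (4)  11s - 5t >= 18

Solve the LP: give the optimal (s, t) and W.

The binding constraints are 2s - 9t = 14 and -s - 6t = -34.
Solving simultaneously gives s = 130/7, t = 18/7.

s = 130/7, t = 18/7, maximum W = 1614/7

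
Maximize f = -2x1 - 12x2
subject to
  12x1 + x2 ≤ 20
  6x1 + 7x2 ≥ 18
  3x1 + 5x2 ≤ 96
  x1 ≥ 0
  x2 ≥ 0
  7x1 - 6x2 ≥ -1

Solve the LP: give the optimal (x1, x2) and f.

x1 = 61/39, x2 = 16/13, maximum f = -698/39

Feasible corners and f = -2x1 - 12x2:
  (61/39, 16/13) → f = -698/39
  (119/79, 152/79) → f = -2062/79
  (101/85, 132/85) → f = -1786/85

The optimum lies where 12x1 + x2 = 20 and 6x1 + 7x2 = 18.
Solving simultaneously gives x1 = 61/39, x2 = 16/13.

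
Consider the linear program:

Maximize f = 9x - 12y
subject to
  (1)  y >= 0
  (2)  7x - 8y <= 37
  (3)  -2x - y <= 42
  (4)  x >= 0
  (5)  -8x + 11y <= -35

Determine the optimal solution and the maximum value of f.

Corner points and f = 9x - 12y:
  (37/7, 0) → f = 333/7
  (35/8, 0) → f = 315/8
  (127/13, 51/13) → f = 531/13

The binding constraints are y = 0 and 7x - 8y = 37.
Solving simultaneously gives x = 37/7, y = 0.

x = 37/7, y = 0, maximum f = 333/7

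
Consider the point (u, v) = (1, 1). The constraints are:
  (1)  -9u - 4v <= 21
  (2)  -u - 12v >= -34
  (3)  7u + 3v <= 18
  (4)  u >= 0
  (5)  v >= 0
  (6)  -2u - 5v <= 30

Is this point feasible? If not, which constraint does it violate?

feasible

(1): -13 ≤ 21 ✓
(2): -13 ≥ -34 ✓
(3): 10 ≤ 18 ✓
(4): 1 ≥ 0 ✓
(5): 1 ≥ 0 ✓
(6): -7 ≤ 30 ✓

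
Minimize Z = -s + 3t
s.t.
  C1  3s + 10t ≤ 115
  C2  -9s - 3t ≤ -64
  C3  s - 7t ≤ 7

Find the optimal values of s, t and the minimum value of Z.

s = 875/31, t = 94/31, minimum Z = -593/31

Feasible corners and Z = -s + 3t:
  (295/81, 281/27) → Z = 2234/81
  (875/31, 94/31) → Z = -593/31
  (469/66, 1/66) → Z = -233/33

The binding constraints are 3s + 10t = 115 and s - 7t = 7.
Solving simultaneously gives s = 875/31, t = 94/31.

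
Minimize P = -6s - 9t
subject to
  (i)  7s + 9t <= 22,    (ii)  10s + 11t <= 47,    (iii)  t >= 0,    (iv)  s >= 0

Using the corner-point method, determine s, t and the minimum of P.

s = 0, t = 22/9, minimum P = -22

Extreme points and P = -6s - 9t:
  (22/7, 0) → P = -132/7
  (0, 22/9) → P = -22
  (0, 0) → P = 0

The binding constraints are 7s + 9t = 22 and s = 0.
Solving simultaneously gives s = 0, t = 22/9.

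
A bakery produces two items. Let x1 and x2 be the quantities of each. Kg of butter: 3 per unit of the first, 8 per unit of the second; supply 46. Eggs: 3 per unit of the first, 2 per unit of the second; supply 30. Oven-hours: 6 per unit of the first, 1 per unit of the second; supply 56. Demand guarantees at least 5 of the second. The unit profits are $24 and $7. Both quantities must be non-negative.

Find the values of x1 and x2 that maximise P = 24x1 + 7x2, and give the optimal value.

Extreme points and P = 24x1 + 7x2:
  (0, 23/4) → P = 161/4
  (0, 5) → P = 35
  (2, 5) → P = 83

x1 = 2, x2 = 5, maximum P = 83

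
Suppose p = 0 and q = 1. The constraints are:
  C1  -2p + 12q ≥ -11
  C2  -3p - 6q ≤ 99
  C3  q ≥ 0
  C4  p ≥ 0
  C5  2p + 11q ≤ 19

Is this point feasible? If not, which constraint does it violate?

C1: 12 ≥ -11 ✓
C2: -6 ≤ 99 ✓
C3: 1 ≥ 0 ✓
C4: 0 ≥ 0 ✓
C5: 11 ≤ 19 ✓

feasible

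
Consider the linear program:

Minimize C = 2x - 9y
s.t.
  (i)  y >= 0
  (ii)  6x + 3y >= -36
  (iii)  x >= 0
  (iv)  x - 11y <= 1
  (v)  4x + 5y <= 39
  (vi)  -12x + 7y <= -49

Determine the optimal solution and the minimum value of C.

x = 259/44, y = 34/11, minimum C = -353/22

Feasible corners and C = 2x - 9y:
  (62/7, 5/7) → C = 79/7
  (532/125, 37/125) → C = 731/125
  (259/44, 34/11) → C = -353/22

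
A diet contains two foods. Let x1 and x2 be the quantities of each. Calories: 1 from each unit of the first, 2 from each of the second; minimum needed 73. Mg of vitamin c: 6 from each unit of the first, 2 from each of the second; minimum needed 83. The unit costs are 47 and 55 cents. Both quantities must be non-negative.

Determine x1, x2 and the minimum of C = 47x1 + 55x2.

x1 = 2, x2 = 71/2, minimum C = 4093/2

Vertices and C = 47x1 + 55x2:
  (0, 83/2) → C = 4565/2
  (73, 0) → C = 3431
  (2, 71/2) → C = 4093/2
The feasible region is unbounded (it extends along (0, 1), (1, 0)), but C strictly increases along every unbounded feasible direction, so there is no improving ray and the minimum is attained at a vertex.

The binding constraints are x1 + 2x2 = 73 and 6x1 + 2x2 = 83.
Solving simultaneously gives x1 = 2, x2 = 71/2.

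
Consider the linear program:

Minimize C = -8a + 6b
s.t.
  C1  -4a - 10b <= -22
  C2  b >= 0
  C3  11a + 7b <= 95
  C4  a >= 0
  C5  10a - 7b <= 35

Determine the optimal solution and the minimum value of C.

Corner points and C = -8a + 6b:
  (0, 11/5) → C = 66/5
  (63/16, 5/8) → C = -111/4
  (0, 95/7) → C = 570/7
  (130/21, 565/147) → C = -3890/147

The optimum lies where -4a - 10b = -22 and 10a - 7b = 35.
Solving simultaneously gives a = 63/16, b = 5/8.

a = 63/16, b = 5/8, minimum C = -111/4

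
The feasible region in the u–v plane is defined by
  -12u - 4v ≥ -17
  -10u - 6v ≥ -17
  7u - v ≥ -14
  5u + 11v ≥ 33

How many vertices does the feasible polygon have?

Pairwise boundary intersections that survive every other constraint:
  (-67/52, 259/52)
  (-11/80, 49/16)
  (-121/82, 301/82)

3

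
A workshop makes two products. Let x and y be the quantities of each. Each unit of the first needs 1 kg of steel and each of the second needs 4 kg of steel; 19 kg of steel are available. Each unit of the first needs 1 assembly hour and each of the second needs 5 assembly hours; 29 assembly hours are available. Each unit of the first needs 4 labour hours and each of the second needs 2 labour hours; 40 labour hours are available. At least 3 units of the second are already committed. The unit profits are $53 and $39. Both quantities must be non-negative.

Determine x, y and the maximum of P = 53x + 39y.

Extreme points and P = 53x + 39y:
  (0, 19/4) → P = 741/4
  (0, 3) → P = 117
  (7, 3) → P = 488

At the optimal vertex, x + 4y = 19 and y = 3.
Solving simultaneously gives x = 7, y = 3.

x = 7, y = 3, maximum P = 488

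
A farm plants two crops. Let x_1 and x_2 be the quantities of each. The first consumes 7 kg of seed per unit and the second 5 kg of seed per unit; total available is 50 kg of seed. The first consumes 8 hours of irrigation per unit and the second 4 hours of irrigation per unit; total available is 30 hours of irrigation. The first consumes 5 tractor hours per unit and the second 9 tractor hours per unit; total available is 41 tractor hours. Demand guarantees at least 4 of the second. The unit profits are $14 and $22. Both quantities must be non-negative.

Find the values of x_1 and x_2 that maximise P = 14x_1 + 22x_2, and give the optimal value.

Vertices and P = 14x_1 + 22x_2:
  (0, 41/9) → P = 902/9
  (0, 4) → P = 88
  (1, 4) → P = 102

The binding constraints are 5x_1 + 9x_2 = 41 and x_2 = 4.
Solving simultaneously gives x_1 = 1, x_2 = 4.

x_1 = 1, x_2 = 4, maximum P = 102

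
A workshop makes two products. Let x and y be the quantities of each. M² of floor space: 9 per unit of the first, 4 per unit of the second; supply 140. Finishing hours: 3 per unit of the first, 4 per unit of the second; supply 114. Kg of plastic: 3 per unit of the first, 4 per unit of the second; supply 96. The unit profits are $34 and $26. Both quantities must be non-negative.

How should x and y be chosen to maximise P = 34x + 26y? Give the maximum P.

x = 22/3, y = 37/2, maximum P = 2191/3

Corner points and P = 34x + 26y:
  (0, 0) → P = 0
  (0, 24) → P = 624
  (140/9, 0) → P = 4760/9
  (22/3, 37/2) → P = 2191/3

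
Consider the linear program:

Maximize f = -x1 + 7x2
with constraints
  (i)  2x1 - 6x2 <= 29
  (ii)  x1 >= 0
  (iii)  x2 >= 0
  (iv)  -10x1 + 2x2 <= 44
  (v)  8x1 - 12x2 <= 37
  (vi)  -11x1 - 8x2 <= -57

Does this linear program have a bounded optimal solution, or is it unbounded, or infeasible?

From the feasible point (0, 22), moving in the direction (2, 10) keeps every constraint satisfied while f increases without bound.

unbounded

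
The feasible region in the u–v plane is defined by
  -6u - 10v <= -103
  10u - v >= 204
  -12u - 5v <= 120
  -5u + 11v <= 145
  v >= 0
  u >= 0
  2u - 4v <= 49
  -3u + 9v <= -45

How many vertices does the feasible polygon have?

4

Of the 28 pairwise boundary intersections, those satisfying every inequality are:
  (102/5, 0)
  (597/29, 54/29)
  (49/2, 0)
  (87/2, 19/2)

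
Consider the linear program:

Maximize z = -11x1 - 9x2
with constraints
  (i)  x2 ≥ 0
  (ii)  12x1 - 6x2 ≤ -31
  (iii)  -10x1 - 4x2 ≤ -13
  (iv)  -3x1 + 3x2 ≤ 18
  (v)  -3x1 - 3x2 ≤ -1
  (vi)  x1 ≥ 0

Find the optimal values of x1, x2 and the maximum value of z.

Extreme points and z = -11x1 - 9x2:
  (5/6, 41/6) → z = -212/3
  (0, 31/6) → z = -93/2
  (0, 6) → z = -54

At the optimal vertex, 12x1 - 6x2 = -31 and x1 = 0.
Solving simultaneously gives x1 = 0, x2 = 31/6.

x1 = 0, x2 = 31/6, maximum z = -93/2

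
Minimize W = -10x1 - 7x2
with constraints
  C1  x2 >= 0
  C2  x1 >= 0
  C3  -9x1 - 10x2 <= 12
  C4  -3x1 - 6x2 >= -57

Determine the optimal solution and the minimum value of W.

x1 = 19, x2 = 0, minimum W = -190

The binding constraints are x2 = 0 and -3x1 - 6x2 = -57.
Solving simultaneously gives x1 = 19, x2 = 0.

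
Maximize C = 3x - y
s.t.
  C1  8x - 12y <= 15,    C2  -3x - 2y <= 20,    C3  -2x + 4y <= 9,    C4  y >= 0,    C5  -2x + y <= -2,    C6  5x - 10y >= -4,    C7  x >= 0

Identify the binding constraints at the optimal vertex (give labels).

Feasible corners and C = 3x - y:
  (15/8, 0) → C = 45/8
  (99/10, 107/20) → C = 487/20
  (1, 0) → C = 3
  (8/5, 6/5) → C = 18/5

The maximum is at (99/10, 107/20). Substituting into each constraint, equality holds for C1 and C6; the remaining constraints have slack.

C1 and C6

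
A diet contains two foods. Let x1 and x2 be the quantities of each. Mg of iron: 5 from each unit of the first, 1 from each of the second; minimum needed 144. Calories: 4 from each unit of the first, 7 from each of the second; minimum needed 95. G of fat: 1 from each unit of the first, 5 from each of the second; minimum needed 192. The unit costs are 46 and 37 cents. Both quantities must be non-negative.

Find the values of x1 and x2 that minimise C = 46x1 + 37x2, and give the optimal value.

Corner points and C = 46x1 + 37x2:
  (0, 144) → C = 5328
  (192, 0) → C = 8832
  (22, 34) → C = 2270
The feasible region is unbounded (it extends along (0, 1), (1, 0)), but C strictly increases along every unbounded feasible direction, so there is no improving ray and the minimum is attained at a vertex.

x1 = 22, x2 = 34, minimum C = 2270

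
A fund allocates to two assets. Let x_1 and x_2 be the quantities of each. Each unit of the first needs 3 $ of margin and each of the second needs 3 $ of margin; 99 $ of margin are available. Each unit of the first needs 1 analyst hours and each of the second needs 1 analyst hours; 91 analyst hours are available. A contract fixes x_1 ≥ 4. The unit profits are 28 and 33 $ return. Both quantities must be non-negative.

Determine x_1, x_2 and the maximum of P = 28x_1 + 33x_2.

Vertices and P = 28x_1 + 33x_2:
  (33, 0) → P = 924
  (4, 0) → P = 112
  (4, 29) → P = 1069

The binding constraints are 3x_1 + 3x_2 = 99 and x_1 = 4.
Solving simultaneously gives x_1 = 4, x_2 = 29.

x_1 = 4, x_2 = 29, maximum P = 1069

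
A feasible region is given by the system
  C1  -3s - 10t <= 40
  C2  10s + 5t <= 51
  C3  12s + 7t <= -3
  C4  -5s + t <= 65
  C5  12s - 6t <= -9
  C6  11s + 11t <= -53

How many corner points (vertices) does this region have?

Pairwise boundary intersections that survive every other constraint:
  (-690/53, -5/53)
  (-55/23, -151/46)
  (-128/11, 75/11)
  (-139/66, -179/66)

4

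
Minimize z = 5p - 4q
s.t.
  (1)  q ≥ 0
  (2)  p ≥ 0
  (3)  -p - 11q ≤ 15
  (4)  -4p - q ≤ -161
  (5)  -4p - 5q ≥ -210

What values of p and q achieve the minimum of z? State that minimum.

Corner points and z = 5p - 4q:
  (161/4, 0) → z = 805/4
  (105/2, 0) → z = 525/2
  (595/16, 49/4) → z = 2191/16

The optimum lies where -4p - q = -161 and -4p - 5q = -210.
Solving simultaneously gives p = 595/16, q = 49/4.

p = 595/16, q = 49/4, minimum z = 2191/16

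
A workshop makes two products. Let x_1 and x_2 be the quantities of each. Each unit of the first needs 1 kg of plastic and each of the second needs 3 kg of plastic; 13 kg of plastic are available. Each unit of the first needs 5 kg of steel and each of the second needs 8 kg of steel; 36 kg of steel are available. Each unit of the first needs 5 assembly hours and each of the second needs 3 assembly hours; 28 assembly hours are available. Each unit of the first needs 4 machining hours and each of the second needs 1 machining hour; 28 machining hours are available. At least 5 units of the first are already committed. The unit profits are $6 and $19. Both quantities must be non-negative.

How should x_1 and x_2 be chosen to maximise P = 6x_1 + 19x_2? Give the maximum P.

x_1 = 5, x_2 = 1, maximum P = 49

Feasible corners and P = 6x_1 + 19x_2:
  (28/5, 0) → P = 168/5
  (5, 0) → P = 30
  (5, 1) → P = 49

At the optimal vertex, 5x_1 + 3x_2 = 28 and x_1 = 5.
Solving simultaneously gives x_1 = 5, x_2 = 1.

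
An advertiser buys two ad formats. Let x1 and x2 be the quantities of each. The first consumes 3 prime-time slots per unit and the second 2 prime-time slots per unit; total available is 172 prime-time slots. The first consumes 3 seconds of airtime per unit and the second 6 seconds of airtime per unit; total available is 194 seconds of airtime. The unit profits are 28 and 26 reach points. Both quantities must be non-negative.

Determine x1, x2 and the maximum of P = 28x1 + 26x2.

Vertices and P = 28x1 + 26x2:
  (0, 0) → P = 0
  (0, 97/3) → P = 2522/3
  (172/3, 0) → P = 4816/3
  (161/3, 11/2) → P = 4937/3

x1 = 161/3, x2 = 11/2, maximum P = 4937/3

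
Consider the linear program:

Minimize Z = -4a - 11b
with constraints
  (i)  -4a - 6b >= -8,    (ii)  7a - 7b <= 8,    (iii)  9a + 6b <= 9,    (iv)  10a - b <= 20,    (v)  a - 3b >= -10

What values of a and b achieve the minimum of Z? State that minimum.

a = -2, b = 8/3, minimum Z = -64/3

Vertices and Z = -4a - 11b:
  (1/5, 6/5) → Z = -14
  (-2, 8/3) → Z = -64/3
  (37/35, -3/35) → Z = -23/7
The feasible region is unbounded (it extends along (-3, -1), (-1, -1)), but Z strictly increases along every unbounded feasible direction, so there is no improving ray and the minimum is attained at a vertex.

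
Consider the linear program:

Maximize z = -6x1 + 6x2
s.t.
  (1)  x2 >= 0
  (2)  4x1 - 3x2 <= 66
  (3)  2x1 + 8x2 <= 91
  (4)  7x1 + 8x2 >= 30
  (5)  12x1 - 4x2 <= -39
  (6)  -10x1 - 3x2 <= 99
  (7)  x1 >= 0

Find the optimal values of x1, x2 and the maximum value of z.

Feasible corners and z = -6x1 + 6x2:
  (1/2, 45/4) → z = 129/2
  (0, 91/8) → z = 273/4
  (0, 39/4) → z = 117/2

The optimum lies where 2x1 + 8x2 = 91 and x1 = 0.
Solving simultaneously gives x1 = 0, x2 = 91/8.

x1 = 0, x2 = 91/8, maximum z = 273/4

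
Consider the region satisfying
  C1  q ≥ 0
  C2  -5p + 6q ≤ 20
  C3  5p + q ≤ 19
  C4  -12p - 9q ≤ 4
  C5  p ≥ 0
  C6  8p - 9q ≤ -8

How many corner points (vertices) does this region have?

Pairwise boundary intersections that survive every other constraint:
  (94/35, 39/7)
  (0, 10/3)
  (163/53, 192/53)
  (0, 8/9)

4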